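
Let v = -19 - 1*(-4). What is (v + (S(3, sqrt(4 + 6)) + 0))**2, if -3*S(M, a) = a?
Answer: (45 + sqrt(10))**2/9 ≈ 257.73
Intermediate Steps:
S(M, a) = -a/3
v = -15 (v = -19 + 4 = -15)
(v + (S(3, sqrt(4 + 6)) + 0))**2 = (-15 + (-sqrt(4 + 6)/3 + 0))**2 = (-15 + (-sqrt(10)/3 + 0))**2 = (-15 - sqrt(10)/3)**2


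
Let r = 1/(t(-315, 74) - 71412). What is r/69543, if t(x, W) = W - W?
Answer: -1/4966204716 ≈ -2.0136e-10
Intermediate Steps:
t(x, W) = 0
r = -1/71412 (r = 1/(0 - 71412) = 1/(-71412) = -1/71412 ≈ -1.4003e-5)
r/69543 = -1/71412/69543 = -1/71412*1/69543 = -1/4966204716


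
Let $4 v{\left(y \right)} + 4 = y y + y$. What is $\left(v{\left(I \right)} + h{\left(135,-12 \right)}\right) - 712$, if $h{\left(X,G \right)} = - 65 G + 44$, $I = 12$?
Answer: $150$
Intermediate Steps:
$v{\left(y \right)} = -1 + \frac{y}{4} + \frac{y^{2}}{4}$ ($v{\left(y \right)} = -1 + \frac{y y + y}{4} = -1 + \frac{y^{2} + y}{4} = -1 + \frac{y + y^{2}}{4} = -1 + \left(\frac{y}{4} + \frac{y^{2}}{4}\right) = -1 + \frac{y}{4} + \frac{y^{2}}{4}$)
$h{\left(X,G \right)} = 44 - 65 G$
$\left(v{\left(I \right)} + h{\left(135,-12 \right)}\right) - 712 = \left(\left(-1 + \frac{1}{4} \cdot 12 + \frac{12^{2}}{4}\right) + \left(44 - -780\right)\right) - 712 = \left(\left(-1 + 3 + \frac{1}{4} \cdot 144\right) + \left(44 + 780\right)\right) + \left(-12610 + 11898\right) = \left(\left(-1 + 3 + 36\right) + 824\right) - 712 = \left(38 + 824\right) - 712 = 862 - 712 = 150$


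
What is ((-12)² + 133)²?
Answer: 76729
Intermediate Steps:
((-12)² + 133)² = (144 + 133)² = 277² = 76729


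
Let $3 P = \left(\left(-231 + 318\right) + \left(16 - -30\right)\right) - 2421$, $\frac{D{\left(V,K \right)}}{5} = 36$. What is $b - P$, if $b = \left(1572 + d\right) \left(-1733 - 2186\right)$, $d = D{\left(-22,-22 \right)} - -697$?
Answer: $- \frac{28790605}{3} \approx -9.5969 \cdot 10^{6}$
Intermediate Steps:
$D{\left(V,K \right)} = 180$ ($D{\left(V,K \right)} = 5 \cdot 36 = 180$)
$d = 877$ ($d = 180 - -697 = 180 + 697 = 877$)
$b = -9597631$ ($b = \left(1572 + 877\right) \left(-1733 - 2186\right) = 2449 \left(-3919\right) = -9597631$)
$P = - \frac{2288}{3}$ ($P = \frac{\left(\left(-231 + 318\right) + \left(16 - -30\right)\right) - 2421}{3} = \frac{\left(87 + \left(16 + 30\right)\right) - 2421}{3} = \frac{\left(87 + 46\right) - 2421}{3} = \frac{133 - 2421}{3} = \frac{1}{3} \left(-2288\right) = - \frac{2288}{3} \approx -762.67$)
$b - P = -9597631 - - \frac{2288}{3} = -9597631 + \frac{2288}{3} = - \frac{28790605}{3}$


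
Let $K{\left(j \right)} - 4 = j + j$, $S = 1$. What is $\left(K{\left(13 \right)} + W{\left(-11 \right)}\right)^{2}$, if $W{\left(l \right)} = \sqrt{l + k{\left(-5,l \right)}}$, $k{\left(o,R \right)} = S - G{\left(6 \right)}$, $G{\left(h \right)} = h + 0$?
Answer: $884 + 240 i \approx 884.0 + 240.0 i$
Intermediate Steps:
$G{\left(h \right)} = h$
$k{\left(o,R \right)} = -5$ ($k{\left(o,R \right)} = 1 - 6 = -5$)
$W{\left(l \right)} = \sqrt{-5 + l}$ ($W{\left(l \right)} = \sqrt{l - 5} = \sqrt{-5 + l}$)
$K{\left(j \right)} = 4 + 2 j$ ($K{\left(j \right)} = 4 + \left(j + j\right) = 4 + 2 j$)
$\left(K{\left(13 \right)} + W{\left(-11 \right)}\right)^{2} = \left(\left(4 + 2 \cdot 13\right) + \sqrt{-5 - 11}\right)^{2} = \left(\left(4 + 26\right) + \sqrt{-16}\right)^{2} = \left(30 + 4 i\right)^{2}$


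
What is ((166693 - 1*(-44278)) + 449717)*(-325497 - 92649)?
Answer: -276264044448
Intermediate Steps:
((166693 - 1*(-44278)) + 449717)*(-325497 - 92649) = ((166693 + 44278) + 449717)*(-418146) = (210971 + 449717)*(-418146) = 660688*(-418146) = -276264044448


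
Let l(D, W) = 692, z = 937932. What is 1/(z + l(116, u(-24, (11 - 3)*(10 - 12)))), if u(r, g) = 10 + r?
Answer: 1/938624 ≈ 1.0654e-6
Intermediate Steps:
1/(z + l(116, u(-24, (11 - 3)*(10 - 12)))) = 1/(937932 + 692) = 1/938624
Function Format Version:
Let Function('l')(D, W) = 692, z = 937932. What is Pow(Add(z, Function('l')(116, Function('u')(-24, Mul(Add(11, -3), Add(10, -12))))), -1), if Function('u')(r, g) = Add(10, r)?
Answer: Rational(1, 938624) ≈ 1.0654e-6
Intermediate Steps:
Pow(Add(z, Function('l')(116, Function('u')(-24, Mul(Add(11, -3), Add(10, -12))))), -1) = Pow(Add(937932, 692), -1) = Pow(938624, -1) = Rational(1, 938624)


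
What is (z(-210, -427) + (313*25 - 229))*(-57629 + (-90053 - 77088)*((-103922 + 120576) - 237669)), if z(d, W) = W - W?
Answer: 280600877251656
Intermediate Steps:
z(d, W) = 0
(z(-210, -427) + (313*25 - 229))*(-57629 + (-90053 - 77088)*((-103922 + 120576) - 237669)) = (0 + (313*25 - 229))*(-57629 + (-90053 - 77088)*((-103922 + 120576) - 237669)) = (0 + (7825 - 229))*(-57629 - 167141*(16654 - 237669)) = (0 + 7596)*(-57629 - 167141*(-221015)) = 7596*(-57629 + 36940668115) = 7596*36940610486 = 280600877251656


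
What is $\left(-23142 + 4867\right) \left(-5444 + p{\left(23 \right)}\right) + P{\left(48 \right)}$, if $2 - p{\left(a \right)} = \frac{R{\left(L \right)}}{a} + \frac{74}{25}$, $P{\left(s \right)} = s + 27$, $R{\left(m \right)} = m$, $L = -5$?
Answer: $\frac{2288563162}{23} \approx 9.9503 \cdot 10^{7}$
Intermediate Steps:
$P{\left(s \right)} = 27 + s$
$p{\left(a \right)} = - \frac{24}{25} + \frac{5}{a}$ ($p{\left(a \right)} = 2 - \left(- \frac{5}{a} + \frac{74}{25}\right) = 2 - \left(\frac{74}{25} - \frac{5}{a}\right) = - \frac{24}{25} + \frac{5}{a}$)
$\left(-23142 + 4867\right) \left(-5444 + p{\left(23 \right)}\right) + P{\left(48 \right)} = \left(-23142 + 4867\right) \left(-5444 - \left(\frac{24}{25} - \frac{5}{23}\right)\right) + \left(27 + 48\right) = - 18275 \left(-5444 + \left(- \frac{24}{25} + 5 \cdot \frac{1}{23}\right)\right) + 75 = - 18275 \left(-5444 + \left(- \frac{24}{25} + \frac{5}{23}\right)\right) + 75 = - 18275 \left(-5444 - \frac{427}{575}\right) + 75 = \left(-18275\right) \left(- \frac{3130727}{575}\right) + 75 = \frac{2288561437}{23} + 75 = \frac{2288563162}{23}$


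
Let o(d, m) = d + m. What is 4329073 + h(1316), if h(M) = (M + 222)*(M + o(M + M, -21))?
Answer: 10368799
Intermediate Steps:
h(M) = (-21 + 3*M)*(222 + M) (h(M) = (M + 222)*(M + ((M + M) - 21)) = (222 + M)*(M + (2*M - 21)) = (222 + M)*(M + (-21 + 2*M)) = (222 + M)*(-21 + 3*M) = (-21 + 3*M)*(222 + M))
4329073 + h(1316) = 4329073 + (-4662 + 3*1316**2 + 645*1316) = 4329073 + (-4662 + 3*1731856 + 848820) = 4329073 + (-4662 + 5195568 + 848820) = 4329073 + 6039726 = 10368799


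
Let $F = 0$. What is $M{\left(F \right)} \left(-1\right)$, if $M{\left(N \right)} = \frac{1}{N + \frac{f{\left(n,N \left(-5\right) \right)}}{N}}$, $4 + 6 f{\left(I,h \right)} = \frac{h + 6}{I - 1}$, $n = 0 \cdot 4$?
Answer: $0$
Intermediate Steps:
$n = 0$
$f{\left(I,h \right)} = - \frac{2}{3} + \frac{6 + h}{6 \left(-1 + I\right)}$ ($f{\left(I,h \right)} = - \frac{2}{3} + \frac{\left(h + 6\right) \frac{1}{I - 1}}{6} = - \frac{2}{3} + \frac{\left(6 + h\right) \frac{1}{-1 + I}}{6} = - \frac{2}{3} + \frac{\frac{1}{-1 + I} \left(6 + h\right)}{6} = - \frac{2}{3} + \frac{6 + h}{6 \left(-1 + I\right)}$)
$M{\left(N \right)} = \frac{1}{N + \frac{- \frac{5}{3} + \frac{5 N}{6}}{N}}$ ($M{\left(N \right)} = \frac{1}{N + \frac{\frac{1}{6} \frac{1}{-1 + 0} \left(10 + N \left(-5\right) - 0\right)}{N}} = \frac{1}{N + \frac{\frac{1}{6} \frac{1}{-1} \left(10 - 5 N + 0\right)}{N}} = \frac{1}{N + \frac{\frac{1}{6} \left(-1\right) \left(10 - 5 N\right)}{N}} = \frac{1}{N + \frac{- \frac{5}{3} + \frac{5 N}{6}}{N}}$)
$M{\left(F \right)} \left(-1\right) = 6 \cdot 0 \frac{1}{-10 + 5 \cdot 0 + 6 \cdot 0^{2}} \left(-1\right) = 6 \cdot 0 \frac{1}{-10 + 0 + 6 \cdot 0} \left(-1\right) = 6 \cdot 0 \frac{1}{-10 + 0 + 0} \left(-1\right) = 6 \cdot 0 \frac{1}{-10} \left(-1\right) = 6 \cdot 0 \left(- \frac{1}{10}\right) \left(-1\right) = 0 \left(-1\right) = 0$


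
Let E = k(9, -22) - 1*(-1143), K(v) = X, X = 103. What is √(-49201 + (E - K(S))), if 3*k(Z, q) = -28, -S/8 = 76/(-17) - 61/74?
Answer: I*√433533/3 ≈ 219.48*I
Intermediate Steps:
S = 26644/629 (S = -8*(76/(-17) - 61/74) = -8*(76*(-1/17) - 61*1/74) = -8*(-76/17 - 61/74) = -8*(-6661/1258) = 26644/629 ≈ 42.359)
k(Z, q) = -28/3 (k(Z, q) = (⅓)*(-28) = -28/3)
K(v) = 103
E = 3401/3 (E = -28/3 - 1*(-1143) = -28/3 + 1143 = 3401/3 ≈ 1133.7)
√(-49201 + (E - K(S))) = √(-49201 + (3401/3 - 1*103)) = √(-49201 + (3401/3 - 103)) = √(-49201 + 3092/3) = √(-144511/3) = I*√433533/3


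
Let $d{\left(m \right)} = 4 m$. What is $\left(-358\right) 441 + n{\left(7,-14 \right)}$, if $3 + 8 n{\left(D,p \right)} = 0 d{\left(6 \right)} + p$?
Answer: $- \frac{1263041}{8} \approx -1.5788 \cdot 10^{5}$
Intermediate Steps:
$n{\left(D,p \right)} = - \frac{3}{8} + \frac{p}{8}$ ($n{\left(D,p \right)} = - \frac{3}{8} + \frac{0 \cdot 4 \cdot 6 + p}{8} = - \frac{3}{8} + \frac{0 \cdot 24 + p}{8} = - \frac{3}{8} + \frac{0 + p}{8} = - \frac{3}{8} + \frac{p}{8}$)
$\left(-358\right) 441 + n{\left(7,-14 \right)} = \left(-358\right) 441 + \left(- \frac{3}{8} + \frac{1}{8} \left(-14\right)\right) = -157878 - \frac{17}{8} = - \frac{1263041}{8}$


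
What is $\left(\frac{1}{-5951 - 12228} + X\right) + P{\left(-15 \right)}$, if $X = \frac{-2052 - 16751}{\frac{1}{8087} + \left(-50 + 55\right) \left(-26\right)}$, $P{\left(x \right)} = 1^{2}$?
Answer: $\frac{397629558303}{2730249473} \approx 145.64$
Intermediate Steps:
$P{\left(x \right)} = 1$
$X = \frac{152059861}{1051309}$ ($X = - \frac{18803}{\frac{1}{8087} + 5 \left(-26\right)} = - \frac{18803}{\frac{1}{8087} - 130} = - \frac{18803}{- \frac{1051309}{8087}} = \left(-18803\right) \left(- \frac{8087}{1051309}\right) = \frac{152059861}{1051309} \approx 144.64$)
$\left(\frac{1}{-5951 - 12228} + X\right) + P{\left(-15 \right)} = \left(\frac{1}{-5951 - 12228} + \frac{152059861}{1051309}\right) + 1 = \left(\frac{1}{-18179} + \frac{152059861}{1051309}\right) + 1 = \left(- \frac{1}{18179} + \frac{152059861}{1051309}\right) + 1 = \frac{394899308830}{2730249473} + 1 = \frac{397629558303}{2730249473}$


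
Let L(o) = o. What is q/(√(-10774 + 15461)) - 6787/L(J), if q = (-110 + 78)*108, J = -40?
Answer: 6787/40 - 3456*√4687/4687 ≈ 119.19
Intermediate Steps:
q = -3456 (q = -32*108 = -3456)
q/(√(-10774 + 15461)) - 6787/L(J) = -3456/√(-10774 + 15461) - 6787/(-40) = -3456*√4687/4687 - 6787*(-1/40) = -3456*√4687/4687 + 6787/40 = 6787/40 - 3456*√4687/4687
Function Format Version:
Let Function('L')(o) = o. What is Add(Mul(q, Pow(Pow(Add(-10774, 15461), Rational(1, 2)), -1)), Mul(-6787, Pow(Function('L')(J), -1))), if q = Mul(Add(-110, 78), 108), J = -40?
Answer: Add(Rational(6787, 40), Mul(Rational(-3456, 4687), Pow(4687, Rational(1, 2)))) ≈ 119.19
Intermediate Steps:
q = -3456 (q = Mul(-32, 108) = -3456)
Add(Mul(q, Pow(Pow(Add(-10774, 15461), Rational(1, 2)), -1)), Mul(-6787, Pow(Function('L')(J), -1))) = Add(Mul(-3456, Pow(Pow(Add(-10774, 15461), Rational(1, 2)), -1)), Mul(-6787, Pow(-40, -1))) = Add(Mul(-3456, Pow(Pow(4687, Rational(1, 2)), -1)), Mul(-6787, Rational(-1, 40))) = Add(Mul(-3456, Mul(Rational(1, 4687), Pow(4687, Rational(1, 2)))), Rational(6787, 40)) = Add(Mul(Rational(-3456, 4687), Pow(4687, Rational(1, 2))), Rational(6787, 40)) = Add(Rational(6787, 40), Mul(Rational(-3456, 4687), Pow(4687, Rational(1, 2))))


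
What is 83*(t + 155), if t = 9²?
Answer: 19588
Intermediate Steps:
t = 81
83*(t + 155) = 83*(81 + 155) = 83*236 = 19588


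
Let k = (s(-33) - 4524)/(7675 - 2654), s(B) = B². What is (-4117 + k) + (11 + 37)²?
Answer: -9106508/5021 ≈ -1813.7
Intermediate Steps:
k = -3435/5021 (k = ((-33)² - 4524)/(7675 - 2654) = (1089 - 4524)/5021 = -3435*1/5021 = -3435/5021 ≈ -0.68413)
(-4117 + k) + (11 + 37)² = (-4117 - 3435/5021) + (11 + 37)² = -20674892/5021 + 48² = -20674892/5021 + 2304 = -9106508/5021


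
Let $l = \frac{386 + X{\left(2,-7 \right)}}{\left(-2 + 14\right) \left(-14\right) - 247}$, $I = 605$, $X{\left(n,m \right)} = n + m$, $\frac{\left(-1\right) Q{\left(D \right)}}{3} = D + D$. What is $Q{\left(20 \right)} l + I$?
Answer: $\frac{59359}{83} \approx 715.17$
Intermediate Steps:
$Q{\left(D \right)} = - 6 D$ ($Q{\left(D \right)} = - 3 \left(D + D\right) = - 3 \cdot 2 D = - 6 D$)
$X{\left(n,m \right)} = m + n$
$l = - \frac{381}{415}$ ($l = \frac{386 + \left(-7 + 2\right)}{\left(-2 + 14\right) \left(-14\right) - 247} = \frac{386 - 5}{12 \left(-14\right) - 247} = \frac{381}{-168 - 247} = \frac{381}{-415} = 381 \left(- \frac{1}{415}\right) = - \frac{381}{415} \approx -0.91807$)
$Q{\left(20 \right)} l + I = \left(-6\right) 20 \left(- \frac{381}{415}\right) + 605 = \left(-120\right) \left(- \frac{381}{415}\right) + 605 = \frac{9144}{83} + 605 = \frac{59359}{83}$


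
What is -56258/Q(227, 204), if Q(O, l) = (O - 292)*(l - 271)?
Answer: -56258/4355 ≈ -12.918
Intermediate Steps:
Q(O, l) = (-292 + O)*(-271 + l)
-56258/Q(227, 204) = -56258/(79132 - 292*204 - 271*227 + 227*204) = -56258/(79132 - 59568 - 61517 + 46308) = -56258/4355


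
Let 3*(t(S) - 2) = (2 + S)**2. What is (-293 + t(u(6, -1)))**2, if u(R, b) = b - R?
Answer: 719104/9 ≈ 79901.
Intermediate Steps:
t(S) = 2 + (2 + S)**2/3
(-293 + t(u(6, -1)))**2 = (-293 + (2 + (2 + (-1 - 1*6))**2/3))**2 = (-293 + (2 + (2 + (-1 - 6))**2/3))**2 = (-293 + (2 + (2 - 7)**2/3))**2 = (-293 + (2 + (1/3)*(-5)**2))**2 = (-293 + (2 + (1/3)*25))**2 = (-293 + (2 + 25/3))**2 = (-293 + 31/3)**2 = (-848/3)**2 = 719104/9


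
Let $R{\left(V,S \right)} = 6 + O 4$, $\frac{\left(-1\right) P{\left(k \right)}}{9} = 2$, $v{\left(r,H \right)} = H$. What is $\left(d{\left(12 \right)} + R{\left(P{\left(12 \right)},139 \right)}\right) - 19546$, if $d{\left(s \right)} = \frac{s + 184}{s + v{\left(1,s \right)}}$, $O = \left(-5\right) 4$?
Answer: $- \frac{117671}{6} \approx -19612.0$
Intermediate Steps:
$P{\left(k \right)} = -18$ ($P{\left(k \right)} = \left(-9\right) 2 = -18$)
$O = -20$
$d{\left(s \right)} = \frac{184 + s}{2 s}$ ($d{\left(s \right)} = \frac{s + 184}{s + s} = \frac{184 + s}{2 s}$)
$R{\left(V,S \right)} = -74$ ($R{\left(V,S \right)} = 6 - 80 = -74$)
$\left(d{\left(12 \right)} + R{\left(P{\left(12 \right)},139 \right)}\right) - 19546 = \left(\frac{184 + 12}{2 \cdot 12} - 74\right) - 19546 = \left(\frac{1}{2} \cdot \frac{1}{12} \cdot 196 - 74\right) - 19546 = \left(\frac{49}{6} - 74\right) - 19546 = - \frac{395}{6} - 19546 = - \frac{117671}{6}$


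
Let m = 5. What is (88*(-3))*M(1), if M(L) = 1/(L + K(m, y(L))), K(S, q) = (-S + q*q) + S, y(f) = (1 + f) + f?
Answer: -132/5 ≈ -26.400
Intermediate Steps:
y(f) = 1 + 2*f
K(S, q) = q² (K(S, q) = (-S + q²) + S = (q² - S) + S = q²)
M(L) = 1/(L + (1 + 2*L)²)
(88*(-3))*M(1) = (88*(-3))/(1 + (1 + 2*1)²) = -264/(1 + (1 + 2)²) = -264/(1 + 3²) = -264/(1 + 9) = -264/10 = -264*⅒ = -132/5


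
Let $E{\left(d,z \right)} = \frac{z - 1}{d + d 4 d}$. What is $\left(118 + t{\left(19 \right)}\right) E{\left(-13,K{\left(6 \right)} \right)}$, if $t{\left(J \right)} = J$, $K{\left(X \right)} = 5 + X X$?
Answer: $\frac{5480}{663} \approx 8.2655$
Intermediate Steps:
$K{\left(X \right)} = 5 + X^{2}$
$E{\left(d,z \right)} = \frac{-1 + z}{d + 4 d^{2}}$ ($E{\left(d,z \right)} = \frac{-1 + z}{d + 4 d d} = \frac{-1 + z}{d + 4 d^{2}}$)
$\left(118 + t{\left(19 \right)}\right) E{\left(-13,K{\left(6 \right)} \right)} = \left(118 + 19\right) \frac{-1 + \left(5 + 6^{2}\right)}{\left(-13\right) \left(1 + 4 \left(-13\right)\right)} = 137 \left(- \frac{-1 + \left(5 + 36\right)}{13 \left(1 - 52\right)}\right) = 137 \left(- \frac{-1 + 41}{13 \left(-51\right)}\right) = 137 \left(\left(- \frac{1}{13}\right) \left(- \frac{1}{51}\right) 40\right) = 137 \cdot \frac{40}{663} = \frac{5480}{663}$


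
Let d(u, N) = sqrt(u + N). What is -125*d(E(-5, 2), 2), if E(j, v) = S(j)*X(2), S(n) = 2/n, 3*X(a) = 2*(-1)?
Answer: -25*sqrt(510)/3 ≈ -188.19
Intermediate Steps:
X(a) = -2/3 (X(a) = (2*(-1))/3 = (1/3)*(-2) = -2/3)
E(j, v) = -4/(3*j) (E(j, v) = (2/j)*(-2/3) = -4/(3*j))
d(u, N) = sqrt(N + u)
-125*d(E(-5, 2), 2) = -125*sqrt(2 - 4/3/(-5)) = -125*sqrt(2 - 4/3*(-1/5)) = -125*sqrt(2 + 4/15) = -25*sqrt(510)/3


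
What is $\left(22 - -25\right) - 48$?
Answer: $-1$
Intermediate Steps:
$\left(22 - -25\right) - 48 = \left(22 + 25\right) - 48 = 47 - 48 = -1$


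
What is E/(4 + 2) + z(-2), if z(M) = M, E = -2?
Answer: -7/3 ≈ -2.3333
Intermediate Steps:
E/(4 + 2) + z(-2) = -2/(4 + 2) - 2 = -2/6 - 2 = -2*⅙ - 2 = -⅓ - 2 = -7/3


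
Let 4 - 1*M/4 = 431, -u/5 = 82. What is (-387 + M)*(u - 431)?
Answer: 1761895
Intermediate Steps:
u = -410 (u = -5*82 = -410)
M = -1708 (M = 16 - 4*431 = 16 - 1724 = -1708)
(-387 + M)*(u - 431) = (-387 - 1708)*(-410 - 431) = -2095*(-841) = 1761895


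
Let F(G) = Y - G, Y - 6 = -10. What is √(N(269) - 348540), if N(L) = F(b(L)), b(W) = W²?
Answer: I*√420905 ≈ 648.77*I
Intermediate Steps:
Y = -4 (Y = 6 - 10 = -4)
F(G) = -4 - G
N(L) = -4 - L²
√(N(269) - 348540) = √((-4 - 1*269²) - 348540) = √((-4 - 1*72361) - 348540) = √((-4 - 72361) - 348540) = √(-72365 - 348540) = √(-420905) = I*√420905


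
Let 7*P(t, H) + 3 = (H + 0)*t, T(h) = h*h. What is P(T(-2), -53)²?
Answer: 46225/49 ≈ 943.37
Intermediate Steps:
T(h) = h²
P(t, H) = -3/7 + H*t/7 (P(t, H) = -3/7 + ((H + 0)*t)/7 = -3/7 + (H*t)/7 = -3/7 + H*t/7)
P(T(-2), -53)² = (-3/7 + (⅐)*(-53)*(-2)²)² = (-3/7 + (⅐)*(-53)*4)² = (-3/7 - 212/7)² = (-215/7)² = 46225/49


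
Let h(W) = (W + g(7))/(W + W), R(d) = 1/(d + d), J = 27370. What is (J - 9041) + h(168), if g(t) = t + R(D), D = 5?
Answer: 61587191/3360 ≈ 18330.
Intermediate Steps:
R(d) = 1/(2*d)
g(t) = ⅒ + t (g(t) = t + (½)/5 = t + (½)*(⅕) = t + ⅒ = ⅒ + t)
h(W) = (71/10 + W)/(2*W) (h(W) = (W + (⅒ + 7))/(W + W) = (W + 71/10)/((2*W)) = (71/10 + W)*(1/(2*W)) = (71/10 + W)/(2*W))
(J - 9041) + h(168) = (27370 - 9041) + (1/20)*(71 + 10*168)/168 = 18329 + (1/20)*(1/168)*(71 + 1680) = 18329 + (1/20)*(1/168)*1751 = 18329 + 1751/3360 = 61587191/3360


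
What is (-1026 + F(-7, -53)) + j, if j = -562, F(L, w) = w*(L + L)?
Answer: -846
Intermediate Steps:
F(L, w) = 2*L*w (F(L, w) = w*(2*L) = 2*L*w)
(-1026 + F(-7, -53)) + j = (-1026 + 2*(-7)*(-53)) - 562 = (-1026 + 742) - 562 = -284 - 562 = -846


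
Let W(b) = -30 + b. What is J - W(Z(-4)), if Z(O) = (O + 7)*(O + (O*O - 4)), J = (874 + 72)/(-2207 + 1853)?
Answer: 589/177 ≈ 3.3277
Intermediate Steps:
J = -473/177 (J = 946/(-354) = 946*(-1/354) = -473/177 ≈ -2.6723)
Z(O) = (7 + O)*(-4 + O + O²) (Z(O) = (7 + O)*(O + (O² - 4)) = (7 + O)*(O + (-4 + O²)) = (7 + O)*(-4 + O + O²))
J - W(Z(-4)) = -473/177 - (-30 + (-28 + (-4)³ + 3*(-4) + 8*(-4)²)) = -473/177 - (-30 + (-28 - 64 - 12 + 8*16)) = -473/177 - (-30 + (-28 - 64 - 12 + 128)) = -473/177 - (-30 + 24) = -473/177 - 1*(-6) = -473/177 + 6 = 589/177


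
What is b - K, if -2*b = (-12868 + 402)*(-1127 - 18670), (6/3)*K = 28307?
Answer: -246817709/2 ≈ -1.2341e+8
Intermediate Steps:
K = 28307/2 (K = (½)*28307 = 28307/2 ≈ 14154.)
b = -123394701 (b = -(-12868 + 402)*(-1127 - 18670)/2 = -(-6233)*(-19797) = -½*246789402 = -123394701)
b - K = -123394701 - 1*28307/2 = -123394701 - 28307/2 = -246817709/2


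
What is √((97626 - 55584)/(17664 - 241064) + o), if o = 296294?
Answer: √36968252976143/11170 ≈ 544.33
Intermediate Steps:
√((97626 - 55584)/(17664 - 241064) + o) = √((97626 - 55584)/(17664 - 241064) + 296294) = √(42042/(-223400) + 296294) = √(42042*(-1/223400) + 296294) = √(-21021/111700 + 296294) = √(33096018779/111700) = √36968252976143/11170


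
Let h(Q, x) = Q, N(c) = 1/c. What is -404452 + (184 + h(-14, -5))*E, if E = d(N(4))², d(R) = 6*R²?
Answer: -12941699/32 ≈ -4.0443e+5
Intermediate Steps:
E = 9/64 (E = (6*(1/4)²)² = (6*(¼)²)² = (6*(1/16))² = (3/8)² = 9/64 ≈ 0.14063)
-404452 + (184 + h(-14, -5))*E = -404452 + (184 - 14)*(9/64) = -404452 + 170*(9/64) = -404452 + 765/32 = -12941699/32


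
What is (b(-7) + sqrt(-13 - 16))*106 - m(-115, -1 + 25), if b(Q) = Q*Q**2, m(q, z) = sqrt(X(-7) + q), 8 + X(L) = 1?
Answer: -36358 - I*sqrt(122) + 106*I*sqrt(29) ≈ -36358.0 + 559.78*I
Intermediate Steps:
X(L) = -7 (X(L) = -8 + 1 = -7)
m(q, z) = sqrt(-7 + q)
b(Q) = Q**3
(b(-7) + sqrt(-13 - 16))*106 - m(-115, -1 + 25) = ((-7)**3 + sqrt(-13 - 16))*106 - sqrt(-7 - 115) = (-343 + sqrt(-29))*106 - sqrt(-122) = (-343 + I*sqrt(29))*106 - I*sqrt(122) = (-36358 + 106*I*sqrt(29)) - I*sqrt(122) = -36358 - I*sqrt(122) + 106*I*sqrt(29)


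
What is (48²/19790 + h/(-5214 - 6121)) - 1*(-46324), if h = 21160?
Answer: 1039099082604/22431965 ≈ 46322.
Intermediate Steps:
(48²/19790 + h/(-5214 - 6121)) - 1*(-46324) = (48²/19790 + 21160/(-5214 - 6121)) - 1*(-46324) = (2304*(1/19790) + 21160/(-11335)) + 46324 = (1152/9895 + 21160*(-1/11335)) + 46324 = (1152/9895 - 4232/2267) + 46324 = -39264056/22431965 + 46324 = 1039099082604/22431965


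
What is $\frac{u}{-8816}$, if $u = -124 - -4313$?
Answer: $- \frac{4189}{8816} \approx -0.47516$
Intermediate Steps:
$u = 4189$ ($u = -124 + 4313 = 4189$)
$\frac{u}{-8816} = \frac{4189}{-8816} = 4189 \left(- \frac{1}{8816}\right) = - \frac{4189}{8816}$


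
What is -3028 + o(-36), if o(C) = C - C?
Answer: -3028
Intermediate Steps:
o(C) = 0
-3028 + o(-36) = -3028 + 0 = -3028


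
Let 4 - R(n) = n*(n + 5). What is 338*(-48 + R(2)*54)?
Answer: -198744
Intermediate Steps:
R(n) = 4 - n*(5 + n) (R(n) = 4 - n*(n + 5) = 4 - n*(5 + n))
338*(-48 + R(2)*54) = 338*(-48 + (4 - 1*2² - 5*2)*54) = 338*(-48 + (4 - 1*4 - 10)*54) = 338*(-48 + (4 - 4 - 10)*54) = 338*(-48 - 10*54) = 338*(-48 - 540) = 338*(-588) = -198744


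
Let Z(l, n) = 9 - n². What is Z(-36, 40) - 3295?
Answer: -4886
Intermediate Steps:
Z(-36, 40) - 3295 = (9 - 1*40²) - 3295 = (9 - 1*1600) - 3295 = (9 - 1600) - 3295 = -1591 - 3295 = -4886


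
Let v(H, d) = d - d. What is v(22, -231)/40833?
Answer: 0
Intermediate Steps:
v(H, d) = 0
v(22, -231)/40833 = 0/40833 = 0*(1/40833) = 0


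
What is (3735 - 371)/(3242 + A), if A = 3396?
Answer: 1682/3319 ≈ 0.50678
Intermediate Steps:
(3735 - 371)/(3242 + A) = (3735 - 371)/(3242 + 3396) = 3364/6638 = 3364*(1/6638) = 1682/3319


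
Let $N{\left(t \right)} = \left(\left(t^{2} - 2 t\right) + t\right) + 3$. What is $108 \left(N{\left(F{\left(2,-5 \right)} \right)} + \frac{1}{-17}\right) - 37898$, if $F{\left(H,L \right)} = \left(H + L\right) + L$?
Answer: $- \frac{506674}{17} \approx -29804.0$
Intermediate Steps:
$F{\left(H,L \right)} = H + 2 L$
$N{\left(t \right)} = 3 + t^{2} - t$ ($N{\left(t \right)} = \left(t^{2} - t\right) + 3 = 3 + t^{2} - t$)
$108 \left(N{\left(F{\left(2,-5 \right)} \right)} + \frac{1}{-17}\right) - 37898 = 108 \left(\left(3 + \left(2 + 2 \left(-5\right)\right)^{2} - \left(2 + 2 \left(-5\right)\right)\right) + \frac{1}{-17}\right) - 37898 = 108 \left(\left(3 + \left(2 - 10\right)^{2} - \left(2 - 10\right)\right) - \frac{1}{17}\right) - 37898 = 108 \left(\left(3 + \left(-8\right)^{2} - -8\right) - \frac{1}{17}\right) - 37898 = 108 \left(\left(3 + 64 + 8\right) - \frac{1}{17}\right) - 37898 = 108 \left(75 - \frac{1}{17}\right) - 37898 = 108 \cdot \frac{1274}{17} - 37898 = \frac{137592}{17} - 37898 = - \frac{506674}{17}$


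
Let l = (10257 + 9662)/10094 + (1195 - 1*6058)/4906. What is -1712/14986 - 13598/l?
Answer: -1261435955251162/91106435389 ≈ -13846.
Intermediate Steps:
l = 12158873/12380291 (l = 19919*(1/10094) + (1195 - 6058)*(1/4906) = 19919/10094 - 4863*1/4906 = 19919/10094 - 4863/4906 = 12158873/12380291 ≈ 0.98211)
-1712/14986 - 13598/l = -1712/14986 - 13598/12158873/12380291 = -1712*1/14986 - 13598*12380291/12158873 = -856/7493 - 168347197018/12158873 = -1261435955251162/91106435389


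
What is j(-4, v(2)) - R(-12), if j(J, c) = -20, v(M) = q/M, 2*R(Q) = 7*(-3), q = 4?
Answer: -19/2 ≈ -9.5000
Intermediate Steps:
R(Q) = -21/2 (R(Q) = (7*(-3))/2 = (½)*(-21) = -21/2)
v(M) = 4/M
j(-4, v(2)) - R(-12) = -20 - 1*(-21/2) = -20 + 21/2 = -19/2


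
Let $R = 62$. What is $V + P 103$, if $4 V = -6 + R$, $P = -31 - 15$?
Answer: $-4724$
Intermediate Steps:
$P = -46$
$V = 14$ ($V = \frac{-6 + 62}{4} = \frac{1}{4} \cdot 56 = 14$)
$V + P 103 = 14 - 4738 = -4724$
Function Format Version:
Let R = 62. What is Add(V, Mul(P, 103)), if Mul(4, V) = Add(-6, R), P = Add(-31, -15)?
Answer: -4724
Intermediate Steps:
P = -46
V = 14 (V = Mul(Rational(1, 4), Add(-6, 62)) = Mul(Rational(1, 4), 56) = 14)
Add(V, Mul(P, 103)) = Add(14, Mul(-46, 103)) = Add(14, -4738) = -4724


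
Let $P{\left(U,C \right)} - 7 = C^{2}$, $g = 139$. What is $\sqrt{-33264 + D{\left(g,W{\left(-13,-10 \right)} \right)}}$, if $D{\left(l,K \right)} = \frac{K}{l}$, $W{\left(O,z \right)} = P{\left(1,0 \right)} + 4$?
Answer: $\frac{i \sqrt{642692215}}{139} \approx 182.38 i$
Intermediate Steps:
$P{\left(U,C \right)} = 7 + C^{2}$
$W{\left(O,z \right)} = 11$ ($W{\left(O,z \right)} = \left(7 + 0^{2}\right) + 4 = \left(7 + 0\right) + 4 = 7 + 4 = 11$)
$\sqrt{-33264 + D{\left(g,W{\left(-13,-10 \right)} \right)}} = \sqrt{-33264 + \frac{11}{139}} = \sqrt{- \frac{4623685}{139}} = \frac{i \sqrt{642692215}}{139}$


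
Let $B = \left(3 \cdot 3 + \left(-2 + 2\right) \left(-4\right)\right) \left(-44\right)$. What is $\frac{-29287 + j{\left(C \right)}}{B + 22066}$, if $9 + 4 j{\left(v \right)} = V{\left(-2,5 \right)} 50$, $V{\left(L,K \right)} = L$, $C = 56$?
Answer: $- \frac{117257}{86680} \approx -1.3528$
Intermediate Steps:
$j{\left(v \right)} = - \frac{109}{4}$ ($j{\left(v \right)} = - \frac{9}{4} + \frac{\left(-2\right) 50}{4} = - \frac{9}{4} + \frac{1}{4} \left(-100\right) = - \frac{9}{4} - 25 = - \frac{109}{4}$)
$B = -396$ ($B = \left(9 + 0 \left(-4\right)\right) \left(-44\right) = \left(9 + 0\right) \left(-44\right) = 9 \left(-44\right) = -396$)
$\frac{-29287 + j{\left(C \right)}}{B + 22066} = \frac{-29287 - \frac{109}{4}}{-396 + 22066} = - \frac{117257}{4 \cdot 21670} = \left(- \frac{117257}{4}\right) \frac{1}{21670} = - \frac{117257}{86680}$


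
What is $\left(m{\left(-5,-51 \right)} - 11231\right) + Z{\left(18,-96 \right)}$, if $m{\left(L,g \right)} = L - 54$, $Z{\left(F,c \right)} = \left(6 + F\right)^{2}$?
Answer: $-10714$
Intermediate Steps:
$m{\left(L,g \right)} = -54 + L$
$\left(m{\left(-5,-51 \right)} - 11231\right) + Z{\left(18,-96 \right)} = \left(\left(-54 - 5\right) - 11231\right) + \left(6 + 18\right)^{2} = \left(-59 - 11231\right) + 24^{2} = -11290 + 576 = -10714$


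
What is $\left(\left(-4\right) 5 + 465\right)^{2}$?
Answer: $198025$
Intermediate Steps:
$\left(\left(-4\right) 5 + 465\right)^{2} = \left(-20 + 465\right)^{2} = 445^{2} = 198025$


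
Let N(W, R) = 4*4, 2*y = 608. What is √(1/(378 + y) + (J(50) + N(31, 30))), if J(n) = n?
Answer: √30698866/682 ≈ 8.1241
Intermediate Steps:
y = 304 (y = (½)*608 = 304)
N(W, R) = 16
√(1/(378 + y) + (J(50) + N(31, 30))) = √(1/(378 + 304) + (50 + 16)) = √(1/682 + 66) = √(45013/682) = √30698866/682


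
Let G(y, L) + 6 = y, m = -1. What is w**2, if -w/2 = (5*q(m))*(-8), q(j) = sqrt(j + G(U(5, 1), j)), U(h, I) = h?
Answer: -12800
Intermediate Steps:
G(y, L) = -6 + y
q(j) = sqrt(-1 + j) (q(j) = sqrt(j + (-6 + 5)) = sqrt(j - 1) = sqrt(-1 + j))
w = 80*I*sqrt(2) (w = -2*5*sqrt(-1 - 1)*(-8) = -2*5*sqrt(-2)*(-8) = -2*5*(I*sqrt(2))*(-8) = -2*5*I*sqrt(2)*(-8) = -(-80)*I*sqrt(2) = 80*I*sqrt(2) ≈ 113.14*I)
w**2 = (80*I*sqrt(2))**2 = -12800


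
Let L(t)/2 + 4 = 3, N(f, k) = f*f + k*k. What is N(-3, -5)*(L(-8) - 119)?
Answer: -4114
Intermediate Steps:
N(f, k) = f² + k²
L(t) = -2 (L(t) = -8 + 2*3 = -8 + 6 = -2)
N(-3, -5)*(L(-8) - 119) = ((-3)² + (-5)²)*(-2 - 119) = (9 + 25)*(-121) = 34*(-121) = -4114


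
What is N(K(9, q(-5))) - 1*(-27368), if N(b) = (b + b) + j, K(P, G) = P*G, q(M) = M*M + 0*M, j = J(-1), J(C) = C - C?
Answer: 27818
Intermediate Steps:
J(C) = 0
j = 0
q(M) = M² (q(M) = M² + 0 = M²)
K(P, G) = G*P
N(b) = 2*b (N(b) = (b + b) + 0 = 2*b + 0 = 2*b)
N(K(9, q(-5))) - 1*(-27368) = 2*((-5)²*9) - 1*(-27368) = 2*(25*9) + 27368 = 2*225 + 27368 = 450 + 27368 = 27818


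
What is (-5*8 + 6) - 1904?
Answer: -1938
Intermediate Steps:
(-5*8 + 6) - 1904 = (-40 + 6) - 1904 = -34 - 1904 = -1938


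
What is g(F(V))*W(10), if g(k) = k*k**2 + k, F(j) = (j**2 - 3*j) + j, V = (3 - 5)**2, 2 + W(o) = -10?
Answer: -6240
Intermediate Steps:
W(o) = -12 (W(o) = -2 - 10 = -12)
V = 4 (V = (-2)**2 = 4)
F(j) = j**2 - 2*j
g(k) = k + k**3 (g(k) = k**3 + k = k + k**3)
g(F(V))*W(10) = (4*(-2 + 4) + (4*(-2 + 4))**3)*(-12) = (4*2 + (4*2)**3)*(-12) = (8 + 8**3)*(-12) = (8 + 512)*(-12) = 520*(-12) = -6240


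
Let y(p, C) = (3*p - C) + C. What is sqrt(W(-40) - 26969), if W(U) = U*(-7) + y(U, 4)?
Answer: I*sqrt(26809) ≈ 163.73*I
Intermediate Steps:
y(p, C) = 3*p (y(p, C) = (-C + 3*p) + C = 3*p)
W(U) = -4*U (W(U) = U*(-7) + 3*U = -7*U + 3*U = -4*U)
sqrt(W(-40) - 26969) = sqrt(-4*(-40) - 26969) = sqrt(160 - 26969) = sqrt(-26809) = I*sqrt(26809)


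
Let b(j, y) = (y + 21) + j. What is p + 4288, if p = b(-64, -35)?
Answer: 4210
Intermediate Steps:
b(j, y) = 21 + j + y (b(j, y) = (21 + y) + j = 21 + j + y)
p = -78 (p = 21 - 64 - 35 = -78)
p + 4288 = -78 + 4288 = 4210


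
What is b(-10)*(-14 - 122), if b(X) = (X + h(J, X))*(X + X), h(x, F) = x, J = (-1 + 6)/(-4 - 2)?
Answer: -88400/3 ≈ -29467.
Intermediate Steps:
J = -⅚ (J = 5/(-6) = 5*(-⅙) = -⅚ ≈ -0.83333)
b(X) = 2*X*(-⅚ + X) (b(X) = (X - ⅚)*(X + X) = (-⅚ + X)*(2*X) = 2*X*(-⅚ + X))
b(-10)*(-14 - 122) = ((⅓)*(-10)*(-5 + 6*(-10)))*(-14 - 122) = ((⅓)*(-10)*(-5 - 60))*(-136) = ((⅓)*(-10)*(-65))*(-136) = (650/3)*(-136) = -88400/3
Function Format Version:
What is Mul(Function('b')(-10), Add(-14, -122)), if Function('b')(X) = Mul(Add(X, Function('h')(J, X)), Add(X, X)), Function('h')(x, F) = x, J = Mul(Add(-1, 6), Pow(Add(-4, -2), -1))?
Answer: Rational(-88400, 3) ≈ -29467.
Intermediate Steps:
J = Rational(-5, 6) (J = Mul(5, Pow(-6, -1)) = Mul(5, Rational(-1, 6)) = Rational(-5, 6) ≈ -0.83333)
Function('b')(X) = Mul(2, X, Add(Rational(-5, 6), X)) (Function('b')(X) = Mul(Add(X, Rational(-5, 6)), Add(X, X)) = Mul(Add(Rational(-5, 6), X), Mul(2, X)) = Mul(2, X, Add(Rational(-5, 6), X)))
Mul(Function('b')(-10), Add(-14, -122)) = Mul(Mul(Rational(1, 3), -10, Add(-5, Mul(6, -10))), Add(-14, -122)) = Mul(Mul(Rational(1, 3), -10, Add(-5, -60)), -136) = Mul(Mul(Rational(1, 3), -10, -65), -136) = Mul(Rational(650, 3), -136) = Rational(-88400, 3)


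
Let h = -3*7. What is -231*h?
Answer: 4851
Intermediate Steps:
h = -21
-231*h = -231*(-21) = 4851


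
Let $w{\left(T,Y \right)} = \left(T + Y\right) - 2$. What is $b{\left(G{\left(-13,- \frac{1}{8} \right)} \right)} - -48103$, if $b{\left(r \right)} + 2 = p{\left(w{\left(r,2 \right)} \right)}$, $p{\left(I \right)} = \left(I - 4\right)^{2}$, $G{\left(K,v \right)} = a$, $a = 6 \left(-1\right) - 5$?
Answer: $48326$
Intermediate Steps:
$w{\left(T,Y \right)} = -2 + T + Y$
$a = -11$ ($a = -6 - 5 = -11$)
$G{\left(K,v \right)} = -11$
$p{\left(I \right)} = \left(-4 + I\right)^{2}$
$b{\left(r \right)} = -2 + \left(-4 + r\right)^{2}$ ($b{\left(r \right)} = -2 + \left(-4 + \left(-2 + r + 2\right)\right)^{2} = -2 + \left(-4 + r\right)^{2}$)
$b{\left(G{\left(-13,- \frac{1}{8} \right)} \right)} - -48103 = \left(-2 + \left(-4 - 11\right)^{2}\right) - -48103 = \left(-2 + \left(-15\right)^{2}\right) + 48103 = \left(-2 + 225\right) + 48103 = 223 + 48103 = 48326$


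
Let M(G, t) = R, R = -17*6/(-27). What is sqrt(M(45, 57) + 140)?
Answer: sqrt(1294)/3 ≈ 11.991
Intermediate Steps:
R = 34/9 (R = -102*(-1/27) = 34/9 ≈ 3.7778)
M(G, t) = 34/9
sqrt(M(45, 57) + 140) = sqrt(34/9 + 140) = sqrt(1294/9) = sqrt(1294)/3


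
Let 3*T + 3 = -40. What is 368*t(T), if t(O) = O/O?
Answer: 368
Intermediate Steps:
T = -43/3 (T = -1 + (⅓)*(-40) = -1 - 40/3 = -43/3 ≈ -14.333)
t(O) = 1
368*t(T) = 368*1 = 368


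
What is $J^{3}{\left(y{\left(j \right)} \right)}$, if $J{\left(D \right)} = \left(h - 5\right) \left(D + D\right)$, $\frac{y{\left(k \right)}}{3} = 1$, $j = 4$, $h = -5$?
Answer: $-216000$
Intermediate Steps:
$y{\left(k \right)} = 3$ ($y{\left(k \right)} = 3 \cdot 1 = 3$)
$J{\left(D \right)} = - 20 D$ ($J{\left(D \right)} = \left(-5 - 5\right) \left(D + D\right) = - 10 \cdot 2 D = - 20 D$)
$J^{3}{\left(y{\left(j \right)} \right)} = \left(\left(-20\right) 3\right)^{3} = \left(-60\right)^{3} = -216000$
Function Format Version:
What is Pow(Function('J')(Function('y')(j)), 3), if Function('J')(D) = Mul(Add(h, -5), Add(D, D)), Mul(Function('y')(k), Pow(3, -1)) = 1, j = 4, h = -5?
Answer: -216000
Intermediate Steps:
Function('y')(k) = 3 (Function('y')(k) = Mul(3, 1) = 3)
Function('J')(D) = Mul(-20, D) (Function('J')(D) = Mul(Add(-5, -5), Add(D, D)) = Mul(-10, Mul(2, D)) = Mul(-20, D))
Pow(Function('J')(Function('y')(j)), 3) = Pow(Mul(-20, 3), 3) = Pow(-60, 3) = -216000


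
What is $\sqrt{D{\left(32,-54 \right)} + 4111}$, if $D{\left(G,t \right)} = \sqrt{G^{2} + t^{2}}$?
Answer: $\sqrt{4111 + 2 \sqrt{985}} \approx 64.605$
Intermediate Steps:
$\sqrt{D{\left(32,-54 \right)} + 4111} = \sqrt{\sqrt{32^{2} + \left(-54\right)^{2}} + 4111} = \sqrt{\sqrt{1024 + 2916} + 4111} = \sqrt{\sqrt{3940} + 4111} = \sqrt{2 \sqrt{985} + 4111} = \sqrt{4111 + 2 \sqrt{985}}$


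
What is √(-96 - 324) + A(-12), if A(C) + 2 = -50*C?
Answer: 598 + 2*I*√105 ≈ 598.0 + 20.494*I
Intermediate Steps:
A(C) = -2 - 50*C
√(-96 - 324) + A(-12) = √(-96 - 324) + (-2 - 50*(-12)) = √(-420) + (-2 + 600) = 2*I*√105 + 598 = 598 + 2*I*√105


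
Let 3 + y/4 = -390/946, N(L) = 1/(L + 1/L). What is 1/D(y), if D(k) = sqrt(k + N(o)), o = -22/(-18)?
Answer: -I*sqrt(120128552610)/1257285 ≈ -0.27567*I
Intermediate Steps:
o = 11/9 (o = -22*(-1/18) = 11/9 ≈ 1.2222)
y = -6456/473 (y = -12 + 4*(-390/946) = -12 + 4*(-390*1/946) = -12 + 4*(-195/473) = -12 - 780/473 = -6456/473 ≈ -13.649)
D(k) = sqrt(99/202 + k) (D(k) = sqrt(k + 11/(9*(1 + (11/9)**2))) = sqrt(k + 11/(9*(1 + 121/81))) = sqrt(k + 11/(9*(202/81))) = sqrt(k + (11/9)*(81/202)) = sqrt(k + 99/202) = sqrt(99/202 + k))
1/D(y) = 1/(sqrt(19998 + 40804*(-6456/473))/202) = 1/(sqrt(19998 - 263430624/473)/202) = 1/(sqrt(-253971570/473)/202) = 1/((I*sqrt(120128552610)/473)/202) = 1/(I*sqrt(120128552610)/95546) = -I*sqrt(120128552610)/1257285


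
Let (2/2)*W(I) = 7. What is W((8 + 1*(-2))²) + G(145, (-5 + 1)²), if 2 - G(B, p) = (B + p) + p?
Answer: -168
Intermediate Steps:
G(B, p) = 2 - B - 2*p (G(B, p) = 2 - ((B + p) + p) = 2 - (B + 2*p) = 2 + (-B - 2*p) = 2 - B - 2*p)
W(I) = 7
W((8 + 1*(-2))²) + G(145, (-5 + 1)²) = 7 + (2 - 1*145 - 2*(-5 + 1)²) = 7 + (2 - 145 - 2*(-4)²) = 7 + (2 - 145 - 2*16) = 7 + (2 - 145 - 32) = 7 - 175 = -168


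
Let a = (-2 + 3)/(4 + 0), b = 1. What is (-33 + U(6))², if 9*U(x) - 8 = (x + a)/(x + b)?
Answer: 7230721/7056 ≈ 1024.8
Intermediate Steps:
a = ¼ (a = 1/4 = 1*(¼) = ¼ ≈ 0.25000)
U(x) = 8/9 + (¼ + x)/(9*(1 + x)) (U(x) = 8/9 + ((x + ¼)/(x + 1))/9 = 8/9 + ((¼ + x)/(1 + x))/9 = 8/9 + (¼ + x)/(9*(1 + x)))
(-33 + U(6))² = (-33 + (11/12 + 6)/(1 + 6))² = (-33 + (83/12)/7)² = (-33 + (⅐)*(83/12))² = (-33 + 83/84)² = (-2689/84)² = 7230721/7056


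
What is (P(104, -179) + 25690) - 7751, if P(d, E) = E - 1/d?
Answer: 1847039/104 ≈ 17760.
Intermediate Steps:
(P(104, -179) + 25690) - 7751 = ((-179 - 1/104) + 25690) - 7751 = (-18617/104 + 25690) - 7751 = 2653143/104 - 7751 = 1847039/104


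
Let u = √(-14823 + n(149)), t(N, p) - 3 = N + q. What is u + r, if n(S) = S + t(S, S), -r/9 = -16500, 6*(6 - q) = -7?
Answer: 148500 + I*√522534/6 ≈ 1.485e+5 + 120.48*I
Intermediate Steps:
q = 43/6 (q = 6 - ⅙*(-7) = 6 + 7/6 = 43/6 ≈ 7.1667)
r = 148500 (r = -9*(-16500) = 148500)
t(N, p) = 61/6 + N (t(N, p) = 3 + (N + 43/6) = 3 + (43/6 + N) = 61/6 + N)
n(S) = 61/6 + 2*S (n(S) = S + (61/6 + S) = 61/6 + 2*S)
u = I*√522534/6 (u = √(-14823 + (61/6 + 2*149)) = √(-14823 + (61/6 + 298)) = √(-14823 + 1849/6) = √(-87089/6) = I*√522534/6 ≈ 120.48*I)
u + r = I*√522534/6 + 148500 = 148500 + I*√522534/6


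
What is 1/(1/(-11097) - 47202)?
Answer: -11097/523800595 ≈ -2.1186e-5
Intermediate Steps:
1/(1/(-11097) - 47202) = 1/(-1/11097 - 47202) = 1/(-523800595/11097) = -11097/523800595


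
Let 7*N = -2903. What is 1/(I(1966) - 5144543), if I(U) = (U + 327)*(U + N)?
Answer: -7/11112114 ≈ -6.2994e-7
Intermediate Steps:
N = -2903/7 (N = (⅐)*(-2903) = -2903/7 ≈ -414.71)
I(U) = (327 + U)*(-2903/7 + U) (I(U) = (U + 327)*(U - 2903/7) = (327 + U)*(-2903/7 + U))
1/(I(1966) - 5144543) = 1/((-949281/7 + 1966² - 614/7*1966) - 5144543) = 1/((-949281/7 + 3865156 - 1207124/7) - 5144543) = 1/(24899687/7 - 5144543) = 1/(-11112114/7) = -7/11112114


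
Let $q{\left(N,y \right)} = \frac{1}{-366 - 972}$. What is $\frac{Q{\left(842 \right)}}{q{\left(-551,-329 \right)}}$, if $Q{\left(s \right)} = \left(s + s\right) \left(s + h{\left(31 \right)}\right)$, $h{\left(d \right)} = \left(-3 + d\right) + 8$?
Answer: $-1978302576$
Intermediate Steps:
$h{\left(d \right)} = 5 + d$
$q{\left(N,y \right)} = - \frac{1}{1338}$ ($q{\left(N,y \right)} = \frac{1}{-1338} = - \frac{1}{1338}$)
$Q{\left(s \right)} = 2 s \left(36 + s\right)$ ($Q{\left(s \right)} = \left(s + s\right) \left(s + \left(5 + 31\right)\right) = 2 s \left(s + 36\right) = 2 s \left(36 + s\right)$)
$\frac{Q{\left(842 \right)}}{q{\left(-551,-329 \right)}} = \frac{2 \cdot 842 \left(36 + 842\right)}{- \frac{1}{1338}} = 2 \cdot 842 \cdot 878 \left(-1338\right) = 1478552 \left(-1338\right) = -1978302576$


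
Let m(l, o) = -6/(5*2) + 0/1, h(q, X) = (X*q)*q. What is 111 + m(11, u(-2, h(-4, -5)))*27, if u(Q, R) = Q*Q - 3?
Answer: 474/5 ≈ 94.800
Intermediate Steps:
h(q, X) = X*q²
u(Q, R) = -3 + Q² (u(Q, R) = Q² - 3 = -3 + Q²)
m(l, o) = -⅗ (m(l, o) = -6/10 + 0*1 = -6*⅒ + 0 = -⅗ + 0 = -⅗)
111 + m(11, u(-2, h(-4, -5)))*27 = 111 - ⅗*27 = 111 - 81/5 = 474/5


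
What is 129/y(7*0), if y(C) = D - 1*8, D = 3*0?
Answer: -129/8 ≈ -16.125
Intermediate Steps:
D = 0
y(C) = -8 (y(C) = 0 - 1*8 = 0 - 8 = -8)
129/y(7*0) = 129/(-8) = 129*(-1/8) = -129/8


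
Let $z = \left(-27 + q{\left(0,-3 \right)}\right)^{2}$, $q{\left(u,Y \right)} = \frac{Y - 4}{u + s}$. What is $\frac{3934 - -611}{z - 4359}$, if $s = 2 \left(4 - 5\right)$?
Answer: $- \frac{18180}{15227} \approx -1.1939$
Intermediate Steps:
$s = -2$ ($s = 2 \left(-1\right) = -2$)
$q{\left(u,Y \right)} = \frac{-4 + Y}{-2 + u}$ ($q{\left(u,Y \right)} = \frac{Y - 4}{u - 2} = \frac{-4 + Y}{-2 + u}$)
$z = \frac{2209}{4}$ ($z = \left(-27 + \frac{-4 - 3}{-2 + 0}\right)^{2} = \left(-27 + \frac{1}{-2} \left(-7\right)\right)^{2} = \left(-27 - - \frac{7}{2}\right)^{2} = \left(-27 + \frac{7}{2}\right)^{2} = \left(- \frac{47}{2}\right)^{2} = \frac{2209}{4} \approx 552.25$)
$\frac{3934 - -611}{z - 4359} = \frac{3934 - -611}{\frac{2209}{4} - 4359} = \frac{3934 + 611}{- \frac{15227}{4}} = 4545 \left(- \frac{4}{15227}\right) = - \frac{18180}{15227}$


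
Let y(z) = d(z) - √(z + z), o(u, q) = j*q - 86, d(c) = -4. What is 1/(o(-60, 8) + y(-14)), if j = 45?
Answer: 135/36464 + I*√7/36464 ≈ 0.0037023 + 7.2558e-5*I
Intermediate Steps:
o(u, q) = -86 + 45*q (o(u, q) = 45*q - 86 = -86 + 45*q)
y(z) = -4 - √2*√z (y(z) = -4 - √(z + z) = -4 - √(2*z) = -4 - √2*√z)
1/(o(-60, 8) + y(-14)) = 1/((-86 + 45*8) + (-4 - √2*√(-14))) = 1/((-86 + 360) + (-4 - √2*I*√14)) = 1/(274 + (-4 - 2*I*√7)) = 1/(270 - 2*I*√7)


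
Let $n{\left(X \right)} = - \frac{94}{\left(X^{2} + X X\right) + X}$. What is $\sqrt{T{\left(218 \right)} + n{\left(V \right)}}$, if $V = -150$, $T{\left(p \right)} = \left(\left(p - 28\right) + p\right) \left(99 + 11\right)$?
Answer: $\frac{\sqrt{902771255841}}{4485} \approx 211.85$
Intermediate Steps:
$T{\left(p \right)} = -3080 + 220 p$ ($T{\left(p \right)} = \left(\left(-28 + p\right) + p\right) 110 = \left(-28 + 2 p\right) 110 = -3080 + 220 p$)
$n{\left(X \right)} = - \frac{94}{X + 2 X^{2}}$ ($n{\left(X \right)} = - \frac{94}{\left(X^{2} + X^{2}\right) + X} = - \frac{94}{2 X^{2} + X} = - \frac{94}{X + 2 X^{2}}$)
$\sqrt{T{\left(218 \right)} + n{\left(V \right)}} = \sqrt{\left(-3080 + 220 \cdot 218\right) - \frac{94}{\left(-150\right) \left(1 + 2 \left(-150\right)\right)}} = \sqrt{\left(-3080 + 47960\right) - - \frac{47}{75 \left(1 - 300\right)}} = \sqrt{44880 - - \frac{47}{75 \left(-299\right)}} = \sqrt{44880 - \left(- \frac{47}{75}\right) \left(- \frac{1}{299}\right)} = \sqrt{44880 - \frac{47}{22425}} = \sqrt{\frac{1006433953}{22425}} = \frac{\sqrt{902771255841}}{4485}$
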